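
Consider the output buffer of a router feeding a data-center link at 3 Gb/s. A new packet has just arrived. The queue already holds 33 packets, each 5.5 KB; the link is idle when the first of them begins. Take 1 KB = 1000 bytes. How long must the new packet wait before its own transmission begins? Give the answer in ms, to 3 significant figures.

0.484 ms

Each queued packet: L/R = 44000/3000000000 = 0.0146667 ms.
33 queued → 0.484 ms.
Queuing delay = 0.484 ms.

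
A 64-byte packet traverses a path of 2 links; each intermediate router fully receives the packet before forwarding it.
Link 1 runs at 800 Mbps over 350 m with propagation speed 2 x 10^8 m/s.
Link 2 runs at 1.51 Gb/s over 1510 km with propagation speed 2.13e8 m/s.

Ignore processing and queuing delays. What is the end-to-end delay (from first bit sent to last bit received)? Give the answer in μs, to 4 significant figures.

7092 μs

L = 64 × 8 = 512 bits.
Transmission delays (L/R per hop): 0.64, 0.339073 μs; sum = 0.979073 μs.
Propagation delays (d/s per hop): 1.75, 7089.2 μs; sum = 7090.95 μs.
End-to-end = 7092 μs.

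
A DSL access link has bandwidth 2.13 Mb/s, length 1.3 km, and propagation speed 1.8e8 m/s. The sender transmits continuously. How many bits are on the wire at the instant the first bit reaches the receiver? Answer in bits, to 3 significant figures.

Propagation delay = 1300 / 180000000 = 7.22222e-06 s.
BDP = R × t_prop = 2130000 × 7.22222e-06 = 15.3833 bits.

15.4 bits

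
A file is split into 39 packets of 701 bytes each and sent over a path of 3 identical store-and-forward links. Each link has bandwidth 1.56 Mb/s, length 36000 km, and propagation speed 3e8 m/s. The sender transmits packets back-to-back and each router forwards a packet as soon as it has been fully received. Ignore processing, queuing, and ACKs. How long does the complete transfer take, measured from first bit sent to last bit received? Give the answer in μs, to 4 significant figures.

507400 μs

Per-hop transmission t_tx = L/R = 5608/1560000 = 3594.87 μs.
Per-hop propagation t_prop = 36000000/300000000 = 120000 μs.
Pipeline fill: first packet needs 3·t_tx to clear all hops; remaining 38 packets each add one t_tx.
Total = (3+39-1)·t_tx + 3·t_prop = 41·3594.87 + 3·120000 = 507400 μs.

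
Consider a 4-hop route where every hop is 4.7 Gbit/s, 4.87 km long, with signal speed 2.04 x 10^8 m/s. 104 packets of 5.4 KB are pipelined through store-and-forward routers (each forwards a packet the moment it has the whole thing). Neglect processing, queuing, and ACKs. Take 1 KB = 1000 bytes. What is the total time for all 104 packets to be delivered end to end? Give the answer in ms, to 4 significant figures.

1.079 ms

Per-hop transmission t_tx = L/R = 43200/4700000000 = 0.00919149 ms.
Per-hop propagation t_prop = 4870/204000000 = 0.0238725 ms.
Pipeline fill: first packet needs 4·t_tx to clear all hops; remaining 103 packets each add one t_tx.
Total = (4+104-1)·t_tx + 4·t_prop = 107·0.00919149 + 4·0.0238725 = 1.079 ms.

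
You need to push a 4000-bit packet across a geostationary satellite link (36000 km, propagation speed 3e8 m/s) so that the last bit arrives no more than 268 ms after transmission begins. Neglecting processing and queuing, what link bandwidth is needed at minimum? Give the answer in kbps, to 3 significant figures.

27.0 kbps

Propagation delay = 36000000 / 300000000 = 120 ms.
Transmission budget = 268 − 120 = 148 ms.
R ≥ L / t_tx = 4000 bits / 0.148 s = 27.0 kbps.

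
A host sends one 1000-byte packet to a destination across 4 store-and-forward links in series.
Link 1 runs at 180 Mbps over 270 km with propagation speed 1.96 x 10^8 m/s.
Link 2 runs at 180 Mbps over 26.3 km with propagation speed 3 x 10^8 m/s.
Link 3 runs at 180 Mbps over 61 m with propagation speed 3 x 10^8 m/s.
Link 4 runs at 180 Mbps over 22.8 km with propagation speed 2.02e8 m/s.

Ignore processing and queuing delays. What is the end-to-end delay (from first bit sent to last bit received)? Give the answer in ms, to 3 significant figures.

L = 1000 × 8 = 8000 bits.
Transmission delay per hop = L/R = 8000/180000000 = 0.0444444 ms; 4 hops → 0.177778 ms.
Propagation delays (d/s per hop): 1.37755, 0.0876667, 0.000203333, 0.112871 ms; sum = 1.57829 ms.
End-to-end = 1.76 ms.

1.76 ms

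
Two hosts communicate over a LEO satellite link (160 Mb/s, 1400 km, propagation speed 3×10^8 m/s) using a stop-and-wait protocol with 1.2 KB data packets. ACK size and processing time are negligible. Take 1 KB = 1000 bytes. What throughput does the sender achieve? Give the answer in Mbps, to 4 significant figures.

1.022 Mbps

t_tx = L/R = 9600/160000000 = 6e-05 s.
t_prop = 1400000/300000000 = 0.00466667 s; RTT = 0.00933333 s.
Cycle = t_tx + RTT = 0.00939333 s.
Throughput = L / cycle = 9600 / 0.00939333 = 1.022 Mbps.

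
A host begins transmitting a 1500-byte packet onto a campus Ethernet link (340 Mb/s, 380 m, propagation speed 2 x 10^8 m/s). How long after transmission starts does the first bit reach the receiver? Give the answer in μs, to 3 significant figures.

First bit experiences only propagation delay: d/s = 380/200000000 = 1.90 μs.

1.90 μs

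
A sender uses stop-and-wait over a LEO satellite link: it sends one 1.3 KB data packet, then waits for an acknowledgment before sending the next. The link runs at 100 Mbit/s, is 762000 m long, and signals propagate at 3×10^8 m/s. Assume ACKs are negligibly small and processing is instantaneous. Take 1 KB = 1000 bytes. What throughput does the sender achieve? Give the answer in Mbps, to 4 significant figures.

t_tx = L/R = 10400/100000000 = 0.000104 s.
t_prop = 762000/300000000 = 0.00254 s; RTT = 0.00508 s.
Cycle = t_tx + RTT = 0.005184 s.
Throughput = L / cycle = 10400 / 0.005184 = 2.006 Mbps.

2.006 Mbps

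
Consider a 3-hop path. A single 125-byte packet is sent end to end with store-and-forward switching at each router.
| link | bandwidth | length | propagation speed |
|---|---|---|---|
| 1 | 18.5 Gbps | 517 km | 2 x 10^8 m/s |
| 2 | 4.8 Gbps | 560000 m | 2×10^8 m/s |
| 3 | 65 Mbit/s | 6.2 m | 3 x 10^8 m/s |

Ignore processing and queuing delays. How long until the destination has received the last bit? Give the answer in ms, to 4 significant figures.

L = 125 × 8 = 1000 bits.
Transmission delays (L/R per hop): 5.40541e-05, 0.000208333, 0.0153846 ms; sum = 0.015647 ms.
Propagation delays (d/s per hop): 2.585, 2.8, 2.06667e-05 ms; sum = 5.38502 ms.
End-to-end = 5.401 ms.

5.401 ms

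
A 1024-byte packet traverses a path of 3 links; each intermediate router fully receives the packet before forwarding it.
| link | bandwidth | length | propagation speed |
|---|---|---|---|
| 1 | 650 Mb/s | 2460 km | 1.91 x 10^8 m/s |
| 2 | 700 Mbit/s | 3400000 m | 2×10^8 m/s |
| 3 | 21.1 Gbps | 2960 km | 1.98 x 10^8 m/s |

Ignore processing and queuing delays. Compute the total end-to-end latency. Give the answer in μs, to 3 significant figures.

L = 1024 × 8 = 8192 bits.
Transmission delays (L/R per hop): 12.6031, 11.7029, 0.388246 μs; sum = 24.6942 μs.
Propagation delays (d/s per hop): 12879.6, 17000, 14949.5 μs; sum = 44829.1 μs.
End-to-end = 44900 μs.

44900 μs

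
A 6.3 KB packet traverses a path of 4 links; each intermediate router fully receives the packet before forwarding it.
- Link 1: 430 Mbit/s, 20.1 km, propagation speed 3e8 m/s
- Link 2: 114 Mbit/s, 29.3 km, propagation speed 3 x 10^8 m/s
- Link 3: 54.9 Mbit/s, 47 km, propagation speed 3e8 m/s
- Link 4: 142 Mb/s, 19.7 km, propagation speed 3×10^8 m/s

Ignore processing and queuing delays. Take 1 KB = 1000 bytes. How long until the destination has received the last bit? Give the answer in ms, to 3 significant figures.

L = 50400 bits.
Transmission delays (L/R per hop): 0.117209, 0.442105, 0.918033, 0.35493 ms; sum = 1.83228 ms.
Propagation delays (d/s per hop): 0.067, 0.0976667, 0.156667, 0.0656667 ms; sum = 0.387 ms.
End-to-end = 2.22 ms.

2.22 ms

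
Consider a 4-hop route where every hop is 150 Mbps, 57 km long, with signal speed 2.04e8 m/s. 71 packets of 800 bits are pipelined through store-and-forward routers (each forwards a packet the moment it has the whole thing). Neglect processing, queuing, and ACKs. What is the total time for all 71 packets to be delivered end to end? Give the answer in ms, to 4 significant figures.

Per-hop transmission t_tx = L/R = 800/150000000 = 0.00533333 ms.
Per-hop propagation t_prop = 57000/204000000 = 0.279412 ms.
Pipeline fill: first packet needs 4·t_tx to clear all hops; remaining 70 packets each add one t_tx.
Total = (4+71-1)·t_tx + 4·t_prop = 74·0.00533333 + 4·0.279412 = 1.512 ms.

1.512 ms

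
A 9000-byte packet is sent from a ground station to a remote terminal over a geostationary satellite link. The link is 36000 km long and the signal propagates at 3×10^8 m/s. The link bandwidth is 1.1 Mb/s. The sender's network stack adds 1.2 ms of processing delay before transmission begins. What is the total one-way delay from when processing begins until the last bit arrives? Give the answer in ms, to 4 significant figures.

L = 9000 × 8 = 72000 bits.
Transmission delay = L/R = 72000 / 1100000 = 65.4545 ms.
Propagation delay = d/s = 36000000 m / 300000000 m/s = 120 ms.
Plus processing delay 1.2 ms = 1.2 ms.
Total = 186.7 ms.

186.7 ms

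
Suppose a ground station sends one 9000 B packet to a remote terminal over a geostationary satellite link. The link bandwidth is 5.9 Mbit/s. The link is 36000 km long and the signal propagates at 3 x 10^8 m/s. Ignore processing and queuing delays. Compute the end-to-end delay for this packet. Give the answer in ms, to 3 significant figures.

132 ms

L = 9000 × 8 = 72000 bits.
Transmission delay = L/R = 72000 / 5900000 = 12.2034 ms.
Propagation delay = d/s = 36000000 m / 300000000 m/s = 120 ms.
Total = 132 ms.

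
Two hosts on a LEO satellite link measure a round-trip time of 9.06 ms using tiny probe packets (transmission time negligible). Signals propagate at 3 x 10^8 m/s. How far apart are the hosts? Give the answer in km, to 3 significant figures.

One-way propagation = RTT/2 = 4.53 ms.
d = s × t = 300000000 × 0.00453 = 1360 km.

1360 km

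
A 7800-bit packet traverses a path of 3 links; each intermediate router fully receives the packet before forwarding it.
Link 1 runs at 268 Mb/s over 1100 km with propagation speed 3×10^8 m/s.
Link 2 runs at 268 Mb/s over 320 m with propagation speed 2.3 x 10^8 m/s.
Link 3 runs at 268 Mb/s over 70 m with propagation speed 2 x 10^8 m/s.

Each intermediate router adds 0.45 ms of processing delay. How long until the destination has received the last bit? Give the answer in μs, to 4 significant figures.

4656 μs

Transmission delay per hop = L/R = 7800/268000000 = 29.1045 μs; 3 hops → 87.3134 μs.
Propagation delays (d/s per hop): 3666.67, 1.3913, 0.35 μs; sum = 3668.41 μs.
Processing at 2 router(s): 2 × 0.45 ms = 900 μs.
End-to-end = 4656 μs.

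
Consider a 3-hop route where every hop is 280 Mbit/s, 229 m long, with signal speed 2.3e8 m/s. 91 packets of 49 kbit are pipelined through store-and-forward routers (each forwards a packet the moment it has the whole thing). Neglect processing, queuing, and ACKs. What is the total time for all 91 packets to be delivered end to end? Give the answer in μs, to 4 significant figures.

Per-hop transmission t_tx = L/R = 49000/280000000 = 175 μs.
Per-hop propagation t_prop = 229/2.3e+08 = 0.995652 μs.
Pipeline fill: first packet needs 3·t_tx to clear all hops; remaining 90 packets each add one t_tx.
Total = (3+91-1)·t_tx + 3·t_prop = 93·175 + 3·0.995652 = 16280 μs.

16280 μs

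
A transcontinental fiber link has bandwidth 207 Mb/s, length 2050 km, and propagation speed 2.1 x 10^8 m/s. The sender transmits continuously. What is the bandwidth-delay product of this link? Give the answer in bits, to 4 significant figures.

2021000 bits

Propagation delay = 2050000 / 210000000 = 0.0097619 s.
BDP = R × t_prop = 207000000 × 0.0097619 = 2020710 bits.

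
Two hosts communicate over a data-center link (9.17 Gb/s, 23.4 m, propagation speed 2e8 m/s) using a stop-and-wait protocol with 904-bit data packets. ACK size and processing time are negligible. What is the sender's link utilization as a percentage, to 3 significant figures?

t_tx = L/R = 904/9170000000 = 9.85823e-08 s.
t_prop = 23.4/200000000 = 1.17e-07 s; RTT = 2.34e-07 s.
Cycle = t_tx + RTT = 3.32582e-07 s.
Utilization = t_tx / cycle = 9.85823e-08/3.32582e-07 = 29.6 %.

29.6 %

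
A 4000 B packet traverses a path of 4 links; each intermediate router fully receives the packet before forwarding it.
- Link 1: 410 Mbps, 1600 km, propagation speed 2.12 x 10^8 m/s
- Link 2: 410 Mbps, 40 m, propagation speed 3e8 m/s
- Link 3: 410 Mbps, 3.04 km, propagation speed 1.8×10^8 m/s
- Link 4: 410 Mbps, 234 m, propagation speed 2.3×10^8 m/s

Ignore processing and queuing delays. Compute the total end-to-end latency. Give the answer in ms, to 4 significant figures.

L = 4000 × 8 = 32000 bits.
Transmission delay per hop = L/R = 32000/410000000 = 0.0780488 ms; 4 hops → 0.312195 ms.
Propagation delays (d/s per hop): 7.54717, 0.000133333, 0.0168889, 0.00101739 ms; sum = 7.56521 ms.
End-to-end = 7.877 ms.

7.877 ms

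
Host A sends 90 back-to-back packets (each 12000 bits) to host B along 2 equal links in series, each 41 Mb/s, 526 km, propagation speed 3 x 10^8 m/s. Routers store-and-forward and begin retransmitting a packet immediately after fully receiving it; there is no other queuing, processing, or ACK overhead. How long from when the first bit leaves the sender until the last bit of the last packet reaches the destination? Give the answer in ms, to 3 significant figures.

Per-hop transmission t_tx = L/R = 12000/41000000 = 0.292683 ms.
Per-hop propagation t_prop = 526000/300000000 = 1.75333 ms.
Pipeline fill: first packet needs 2·t_tx to clear all hops; remaining 89 packets each add one t_tx.
Total = (2+90-1)·t_tx + 2·t_prop = 91·0.292683 + 2·1.75333 = 30.1 ms.

30.1 ms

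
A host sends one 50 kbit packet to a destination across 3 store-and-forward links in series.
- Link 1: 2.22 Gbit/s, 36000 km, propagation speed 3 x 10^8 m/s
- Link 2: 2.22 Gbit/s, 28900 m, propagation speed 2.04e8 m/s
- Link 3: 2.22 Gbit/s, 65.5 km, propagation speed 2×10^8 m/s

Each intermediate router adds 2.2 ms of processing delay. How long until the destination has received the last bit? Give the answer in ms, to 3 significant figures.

125 ms

L = 50000 bits.
Transmission delay per hop = L/R = 50000/2220000000 = 0.0225225 ms; 3 hops → 0.0675676 ms.
Propagation delays (d/s per hop): 120, 0.141667, 0.3275 ms; sum = 120.469 ms.
Processing at 2 router(s): 2 × 2.2 ms = 4.4 ms.
End-to-end = 125 ms.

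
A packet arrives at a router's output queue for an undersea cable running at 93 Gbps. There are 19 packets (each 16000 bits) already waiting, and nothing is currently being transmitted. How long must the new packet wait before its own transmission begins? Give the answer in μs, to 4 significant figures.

Each queued packet: L/R = 16000/93000000000 = 0.172043 μs.
19 queued → 3.26882 μs.
Queuing delay = 3.269 μs.

3.269 μs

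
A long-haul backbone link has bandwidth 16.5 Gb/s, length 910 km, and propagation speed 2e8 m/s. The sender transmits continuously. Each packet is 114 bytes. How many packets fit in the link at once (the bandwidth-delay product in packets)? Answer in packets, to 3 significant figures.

Propagation delay = 910000 / 200000000 = 0.00455 s.
BDP = R × t_prop = 16500000000 × 0.00455 = 75075000 bits.
In packets of 912 bits: 82300 packets.

82300 packets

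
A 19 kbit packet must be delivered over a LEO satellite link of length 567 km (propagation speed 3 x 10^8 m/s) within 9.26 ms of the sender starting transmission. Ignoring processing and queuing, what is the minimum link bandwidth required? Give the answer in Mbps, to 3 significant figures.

2.58 Mbps

Propagation delay = 567000 / 300000000 = 1.89 ms.
Transmission budget = 9.26 − 1.89 = 7.37 ms.
R ≥ L / t_tx = 19000 bits / 0.00737 s = 2.58 Mbps.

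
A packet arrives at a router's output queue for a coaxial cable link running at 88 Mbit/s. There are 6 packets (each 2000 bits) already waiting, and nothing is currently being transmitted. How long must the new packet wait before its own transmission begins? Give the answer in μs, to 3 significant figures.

136 μs

Each queued packet: L/R = 2000/88000000 = 22.7273 μs.
6 queued → 136.364 μs.
Queuing delay = 136 μs.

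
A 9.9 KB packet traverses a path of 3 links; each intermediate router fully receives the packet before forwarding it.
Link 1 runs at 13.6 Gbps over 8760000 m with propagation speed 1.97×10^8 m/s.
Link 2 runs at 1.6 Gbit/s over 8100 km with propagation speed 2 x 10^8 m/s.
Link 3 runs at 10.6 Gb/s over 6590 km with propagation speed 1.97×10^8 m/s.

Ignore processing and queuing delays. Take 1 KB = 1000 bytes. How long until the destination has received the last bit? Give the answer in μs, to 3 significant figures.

118000 μs

L = 79200 bits.
Transmission delays (L/R per hop): 5.82353, 49.5, 7.4717 μs; sum = 62.7952 μs.
Propagation delays (d/s per hop): 44467, 40500, 33451.8 μs; sum = 118419 μs.
End-to-end = 118000 μs.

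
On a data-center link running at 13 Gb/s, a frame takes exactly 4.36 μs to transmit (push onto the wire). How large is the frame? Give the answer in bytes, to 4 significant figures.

7085 bytes

L = R × t_tx = 13000000000 b/s × 4.36e-06 s = 56680 bits.
In bytes: 56680 / 8 = 7085 bytes.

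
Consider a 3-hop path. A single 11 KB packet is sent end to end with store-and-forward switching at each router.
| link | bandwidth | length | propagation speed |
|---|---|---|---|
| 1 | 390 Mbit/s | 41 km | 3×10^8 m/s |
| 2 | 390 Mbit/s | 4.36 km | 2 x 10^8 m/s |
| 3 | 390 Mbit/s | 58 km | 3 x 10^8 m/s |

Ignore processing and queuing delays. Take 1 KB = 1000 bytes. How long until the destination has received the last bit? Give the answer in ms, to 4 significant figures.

1.029 ms

L = 88000 bits.
Transmission delay per hop = L/R = 88000/390000000 = 0.225641 ms; 3 hops → 0.676923 ms.
Propagation delays (d/s per hop): 0.136667, 0.0218, 0.193333 ms; sum = 0.3518 ms.
End-to-end = 1.029 ms.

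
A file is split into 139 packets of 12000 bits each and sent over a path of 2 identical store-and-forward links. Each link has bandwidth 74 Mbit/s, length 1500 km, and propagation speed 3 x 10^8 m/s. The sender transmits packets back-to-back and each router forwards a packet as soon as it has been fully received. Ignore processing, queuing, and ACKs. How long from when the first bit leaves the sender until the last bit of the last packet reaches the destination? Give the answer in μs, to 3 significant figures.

Per-hop transmission t_tx = L/R = 12000/74000000 = 162.162 μs.
Per-hop propagation t_prop = 1500000/300000000 = 5000 μs.
Pipeline fill: first packet needs 2·t_tx to clear all hops; remaining 138 packets each add one t_tx.
Total = (2+139-1)·t_tx + 2·t_prop = 140·162.162 + 2·5000 = 32700 μs.

32700 μs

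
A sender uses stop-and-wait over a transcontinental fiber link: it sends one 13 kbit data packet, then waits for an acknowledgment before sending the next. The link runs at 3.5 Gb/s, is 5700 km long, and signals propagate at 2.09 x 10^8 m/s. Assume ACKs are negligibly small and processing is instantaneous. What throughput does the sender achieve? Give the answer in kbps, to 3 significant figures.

t_tx = L/R = 13000/3500000000 = 3.71429e-06 s.
t_prop = 5700000/209000000 = 0.0272727 s; RTT = 0.0545455 s.
Cycle = t_tx + RTT = 0.0545492 s.
Throughput = L / cycle = 13000 / 0.0545492 = 238 kbps.

238 kbps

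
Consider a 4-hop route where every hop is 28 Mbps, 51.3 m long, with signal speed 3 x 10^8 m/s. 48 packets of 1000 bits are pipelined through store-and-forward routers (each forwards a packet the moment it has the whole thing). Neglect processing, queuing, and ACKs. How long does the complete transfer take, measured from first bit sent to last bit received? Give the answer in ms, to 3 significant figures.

Per-hop transmission t_tx = L/R = 1000/28000000 = 0.0357143 ms.
Per-hop propagation t_prop = 51.3/300000000 = 0.000171 ms.
Pipeline fill: first packet needs 4·t_tx to clear all hops; remaining 47 packets each add one t_tx.
Total = (4+48-1)·t_tx + 4·t_prop = 51·0.0357143 + 4·0.000171 = 1.82 ms.

1.82 ms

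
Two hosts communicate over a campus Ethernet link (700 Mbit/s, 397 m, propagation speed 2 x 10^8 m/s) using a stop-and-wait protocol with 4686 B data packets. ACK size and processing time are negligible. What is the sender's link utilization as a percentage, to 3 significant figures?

93.1 %

t_tx = L/R = 37488/700000000 = 5.35543e-05 s.
t_prop = 397/200000000 = 1.985e-06 s; RTT = 3.97e-06 s.
Cycle = t_tx + RTT = 5.75243e-05 s.
Utilization = t_tx / cycle = 5.35543e-05/5.75243e-05 = 93.1 %.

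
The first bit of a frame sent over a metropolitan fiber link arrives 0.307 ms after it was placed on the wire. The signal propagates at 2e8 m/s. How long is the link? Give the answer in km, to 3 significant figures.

61.4 km

d = s × t_prop = 200000000 × 0.000307 = 61.4 km.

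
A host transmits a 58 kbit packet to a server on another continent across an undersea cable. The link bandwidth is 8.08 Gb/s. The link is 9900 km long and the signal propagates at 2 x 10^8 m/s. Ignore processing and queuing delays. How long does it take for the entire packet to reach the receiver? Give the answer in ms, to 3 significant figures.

49.5 ms

L = 58000 bits.
Transmission delay = L/R = 58000 / 8080000000 = 0.00717822 ms.
Propagation delay = d/s = 9900000 m / 200000000 m/s = 49.5 ms.
Total = 49.5 ms.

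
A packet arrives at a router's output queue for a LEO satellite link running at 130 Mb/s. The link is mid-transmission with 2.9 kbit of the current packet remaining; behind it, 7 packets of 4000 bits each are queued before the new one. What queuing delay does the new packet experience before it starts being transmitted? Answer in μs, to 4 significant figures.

237.7 μs

Each queued packet: L/R = 4000/130000000 = 30.7692 μs.
7 queued → 215.385 μs.
Plus remaining 2900 bits of current packet: 22.3077 μs.
Queuing delay = 237.7 μs.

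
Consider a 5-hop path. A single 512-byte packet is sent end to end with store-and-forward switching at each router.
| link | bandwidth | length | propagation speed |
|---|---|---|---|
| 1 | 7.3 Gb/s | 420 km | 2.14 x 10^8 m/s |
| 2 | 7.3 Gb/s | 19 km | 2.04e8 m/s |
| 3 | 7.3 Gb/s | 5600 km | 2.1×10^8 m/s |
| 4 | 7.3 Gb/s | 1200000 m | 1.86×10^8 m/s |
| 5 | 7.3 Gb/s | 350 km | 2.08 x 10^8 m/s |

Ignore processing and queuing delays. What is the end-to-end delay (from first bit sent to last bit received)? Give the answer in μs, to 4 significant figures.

36860 μs

L = 512 × 8 = 4096 bits.
Transmission delay per hop = L/R = 4096/7300000000 = 0.561096 μs; 5 hops → 2.80548 μs.
Propagation delays (d/s per hop): 1962.62, 93.1373, 26666.7, 6451.61, 1682.69 μs; sum = 36856.7 μs.
End-to-end = 36860 μs.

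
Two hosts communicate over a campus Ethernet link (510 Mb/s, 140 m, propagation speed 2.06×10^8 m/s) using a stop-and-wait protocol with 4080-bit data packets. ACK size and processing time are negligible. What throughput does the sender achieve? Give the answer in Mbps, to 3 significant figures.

436 Mbps

t_tx = L/R = 4080/510000000 = 8e-06 s.
t_prop = 140/206000000 = 6.79612e-07 s; RTT = 1.35922e-06 s.
Cycle = t_tx + RTT = 9.35922e-06 s.
Throughput = L / cycle = 4080 / 9.35922e-06 = 436 Mbps.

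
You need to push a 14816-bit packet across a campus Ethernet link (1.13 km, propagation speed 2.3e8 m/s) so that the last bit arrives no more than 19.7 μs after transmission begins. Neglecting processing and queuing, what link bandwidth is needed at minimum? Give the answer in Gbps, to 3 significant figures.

Propagation delay = 1130 / 2.3e+08 = 4.91304 μs.
Transmission budget = 19.7 − 4.91304 = 14.787 μs.
R ≥ L / t_tx = 14816 bits / 1.4787e-05 s = 1.00 Gbps.

1.00 Gbps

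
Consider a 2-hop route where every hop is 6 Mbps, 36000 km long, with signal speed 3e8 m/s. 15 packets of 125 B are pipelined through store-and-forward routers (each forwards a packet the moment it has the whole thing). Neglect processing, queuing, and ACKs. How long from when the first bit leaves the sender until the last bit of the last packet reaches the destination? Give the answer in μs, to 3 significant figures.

Per-hop transmission t_tx = L/R = 1000/6000000 = 166.667 μs.
Per-hop propagation t_prop = 36000000/300000000 = 120000 μs.
Pipeline fill: first packet needs 2·t_tx to clear all hops; remaining 14 packets each add one t_tx.
Total = (2+15-1)·t_tx + 2·t_prop = 16·166.667 + 2·120000 = 243000 μs.

243000 μs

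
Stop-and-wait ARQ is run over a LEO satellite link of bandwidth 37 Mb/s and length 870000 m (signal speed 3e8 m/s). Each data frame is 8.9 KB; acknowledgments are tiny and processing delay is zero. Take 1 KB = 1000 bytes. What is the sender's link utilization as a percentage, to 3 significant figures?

t_tx = L/R = 71200/37000000 = 0.00192432 s.
t_prop = 870000/300000000 = 0.0029 s; RTT = 0.0058 s.
Cycle = t_tx + RTT = 0.00772432 s.
Utilization = t_tx / cycle = 0.00192432/0.00772432 = 24.9 %.

24.9 %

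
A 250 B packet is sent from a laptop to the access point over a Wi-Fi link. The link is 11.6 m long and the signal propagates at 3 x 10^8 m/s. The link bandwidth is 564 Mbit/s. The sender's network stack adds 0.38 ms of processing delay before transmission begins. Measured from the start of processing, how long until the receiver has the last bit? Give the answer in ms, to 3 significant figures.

L = 250 × 8 = 2000 bits.
Transmission delay = L/R = 2000 / 564000000 = 0.0035461 ms.
Propagation delay = d/s = 11.6 m / 300000000 m/s = 3.86667e-05 ms.
Plus processing delay 0.38 ms = 0.38 ms.
Total = 0.384 ms.

0.384 ms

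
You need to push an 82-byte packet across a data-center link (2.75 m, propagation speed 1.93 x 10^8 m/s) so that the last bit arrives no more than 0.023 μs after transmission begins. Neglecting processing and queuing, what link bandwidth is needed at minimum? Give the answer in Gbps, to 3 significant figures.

L = 656 bits.
Propagation delay = 2.75 / 193000000 = 0.0142487 μs.
Transmission budget = 0.023 − 0.0142487 = 0.0087513 μs.
R ≥ L / t_tx = 656 bits / 8.7513e-09 s = 75.0 Gbps.

75.0 Gbps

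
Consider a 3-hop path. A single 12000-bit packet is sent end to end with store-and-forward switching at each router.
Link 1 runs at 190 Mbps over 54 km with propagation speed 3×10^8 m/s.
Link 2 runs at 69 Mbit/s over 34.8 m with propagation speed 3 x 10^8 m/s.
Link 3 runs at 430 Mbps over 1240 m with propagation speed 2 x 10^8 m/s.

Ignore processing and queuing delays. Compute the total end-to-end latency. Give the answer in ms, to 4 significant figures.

0.4513 ms

Transmission delays (L/R per hop): 0.0631579, 0.173913, 0.027907 ms; sum = 0.264978 ms.
Propagation delays (d/s per hop): 0.18, 0.000116, 0.0062 ms; sum = 0.186316 ms.
End-to-end = 0.4513 ms.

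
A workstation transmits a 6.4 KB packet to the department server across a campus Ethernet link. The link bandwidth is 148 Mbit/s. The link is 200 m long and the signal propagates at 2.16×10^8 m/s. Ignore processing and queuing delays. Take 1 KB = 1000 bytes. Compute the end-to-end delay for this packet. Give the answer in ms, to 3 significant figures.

L = 51200 bits.
Transmission delay = L/R = 51200 / 148000000 = 0.345946 ms.
Propagation delay = d/s = 200 m / 216000000 m/s = 0.000925926 ms.
Total = 0.347 ms.

0.347 ms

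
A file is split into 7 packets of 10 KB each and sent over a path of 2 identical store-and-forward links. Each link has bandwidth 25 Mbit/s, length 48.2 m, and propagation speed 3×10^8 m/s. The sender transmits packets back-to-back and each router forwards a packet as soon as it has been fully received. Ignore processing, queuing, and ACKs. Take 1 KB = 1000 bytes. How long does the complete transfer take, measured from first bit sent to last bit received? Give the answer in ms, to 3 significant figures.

25.6 ms

Per-hop transmission t_tx = L/R = 80000/25000000 = 3.2 ms.
Per-hop propagation t_prop = 48.2/300000000 = 0.000160667 ms.
Pipeline fill: first packet needs 2·t_tx to clear all hops; remaining 6 packets each add one t_tx.
Total = (2+7-1)·t_tx + 2·t_prop = 8·3.2 + 2·0.000160667 = 25.6 ms.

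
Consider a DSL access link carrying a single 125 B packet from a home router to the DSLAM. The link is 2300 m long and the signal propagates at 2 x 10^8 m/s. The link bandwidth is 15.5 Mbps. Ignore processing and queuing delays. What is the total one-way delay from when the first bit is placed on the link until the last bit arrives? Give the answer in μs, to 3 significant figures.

76.0 μs

L = 125 × 8 = 1000 bits.
Transmission delay = L/R = 1000 / 15500000 = 64.5161 μs.
Propagation delay = d/s = 2300 m / 200000000 m/s = 11.5 μs.
Total = 76.0 μs.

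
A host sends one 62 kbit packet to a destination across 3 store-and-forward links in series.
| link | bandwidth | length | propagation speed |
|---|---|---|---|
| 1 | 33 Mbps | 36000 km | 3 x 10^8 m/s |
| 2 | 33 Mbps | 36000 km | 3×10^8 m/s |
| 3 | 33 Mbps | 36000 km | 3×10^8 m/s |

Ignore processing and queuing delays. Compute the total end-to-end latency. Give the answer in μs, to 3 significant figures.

366000 μs

L = 62000 bits.
Transmission delay per hop = L/R = 62000/33000000 = 1878.79 μs; 3 hops → 5636.36 μs.
Propagation delays (d/s per hop): 120000, 120000, 120000 μs; sum = 360000 μs.
End-to-end = 366000 μs.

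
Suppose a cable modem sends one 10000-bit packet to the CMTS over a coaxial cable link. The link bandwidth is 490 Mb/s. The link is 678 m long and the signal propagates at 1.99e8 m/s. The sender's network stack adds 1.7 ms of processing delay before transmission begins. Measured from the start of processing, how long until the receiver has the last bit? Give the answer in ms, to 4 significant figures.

Transmission delay = L/R = 10000 / 490000000 = 0.0204082 ms.
Propagation delay = d/s = 678 m / 199000000 m/s = 0.00340704 ms.
Plus processing delay 1.7 ms = 1.7 ms.
Total = 1.724 ms.

1.724 ms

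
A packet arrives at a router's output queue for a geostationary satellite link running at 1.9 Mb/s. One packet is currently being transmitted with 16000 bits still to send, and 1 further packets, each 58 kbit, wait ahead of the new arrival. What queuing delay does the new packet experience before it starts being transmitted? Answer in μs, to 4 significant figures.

Each queued packet: L/R = 58000/1900000 = 30526.3 μs.
1 queued → 30526.3 μs.
Plus remaining 16000 bits of current packet: 8421.05 μs.
Queuing delay = 38950 μs.

38950 μs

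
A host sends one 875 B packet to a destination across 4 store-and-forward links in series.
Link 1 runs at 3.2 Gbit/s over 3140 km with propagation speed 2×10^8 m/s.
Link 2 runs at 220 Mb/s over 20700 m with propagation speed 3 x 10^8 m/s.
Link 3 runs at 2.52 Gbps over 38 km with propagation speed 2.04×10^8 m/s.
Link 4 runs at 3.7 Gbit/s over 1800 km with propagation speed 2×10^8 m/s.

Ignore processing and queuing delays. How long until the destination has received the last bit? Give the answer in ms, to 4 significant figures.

L = 875 × 8 = 7000 bits.
Transmission delays (L/R per hop): 0.0021875, 0.0318182, 0.00277778, 0.00189189 ms; sum = 0.0386754 ms.
Propagation delays (d/s per hop): 15.7, 0.069, 0.186275, 9 ms; sum = 24.9553 ms.
End-to-end = 24.99 ms.

24.99 ms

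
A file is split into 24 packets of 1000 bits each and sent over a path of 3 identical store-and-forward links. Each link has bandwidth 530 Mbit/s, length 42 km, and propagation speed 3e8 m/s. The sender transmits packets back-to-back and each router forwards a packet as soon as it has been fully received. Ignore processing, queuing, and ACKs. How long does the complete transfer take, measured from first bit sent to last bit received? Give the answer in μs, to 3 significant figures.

Per-hop transmission t_tx = L/R = 1000/530000000 = 1.88679 μs.
Per-hop propagation t_prop = 42000/300000000 = 140 μs.
Pipeline fill: first packet needs 3·t_tx to clear all hops; remaining 23 packets each add one t_tx.
Total = (3+24-1)·t_tx + 3·t_prop = 26·1.88679 + 3·140 = 469 μs.

469 μs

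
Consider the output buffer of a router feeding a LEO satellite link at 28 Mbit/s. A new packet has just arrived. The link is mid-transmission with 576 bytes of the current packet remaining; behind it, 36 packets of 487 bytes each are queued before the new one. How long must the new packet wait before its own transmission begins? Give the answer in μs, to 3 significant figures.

Each queued packet: L/R = 3896/28000000 = 139.143 μs.
36 queued → 5009.14 μs.
Plus remaining 4608 bits of current packet: 164.571 μs.
Queuing delay = 5170 μs.

5170 μs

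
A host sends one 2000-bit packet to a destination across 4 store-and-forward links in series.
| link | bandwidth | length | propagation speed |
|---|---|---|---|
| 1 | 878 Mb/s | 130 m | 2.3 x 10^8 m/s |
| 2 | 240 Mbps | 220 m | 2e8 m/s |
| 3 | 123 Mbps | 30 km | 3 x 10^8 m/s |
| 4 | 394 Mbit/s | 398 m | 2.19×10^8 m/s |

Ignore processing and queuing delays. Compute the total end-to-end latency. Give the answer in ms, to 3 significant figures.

Transmission delays (L/R per hop): 0.0022779, 0.00833333, 0.0162602, 0.00507614 ms; sum = 0.0319475 ms.
Propagation delays (d/s per hop): 0.000565217, 0.0011, 0.1, 0.00181735 ms; sum = 0.103483 ms.
End-to-end = 0.135 ms.

0.135 ms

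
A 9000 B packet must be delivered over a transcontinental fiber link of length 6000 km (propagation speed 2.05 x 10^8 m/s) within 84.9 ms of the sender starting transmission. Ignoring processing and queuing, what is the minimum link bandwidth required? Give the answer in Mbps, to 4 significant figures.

1.294 Mbps

L = 72000 bits.
Propagation delay = 6000000 / 2.05e+08 = 29.2683 ms.
Transmission budget = 84.9 − 29.2683 = 55.6317 ms.
R ≥ L / t_tx = 72000 bits / 0.0556317 s = 1.294 Mbps.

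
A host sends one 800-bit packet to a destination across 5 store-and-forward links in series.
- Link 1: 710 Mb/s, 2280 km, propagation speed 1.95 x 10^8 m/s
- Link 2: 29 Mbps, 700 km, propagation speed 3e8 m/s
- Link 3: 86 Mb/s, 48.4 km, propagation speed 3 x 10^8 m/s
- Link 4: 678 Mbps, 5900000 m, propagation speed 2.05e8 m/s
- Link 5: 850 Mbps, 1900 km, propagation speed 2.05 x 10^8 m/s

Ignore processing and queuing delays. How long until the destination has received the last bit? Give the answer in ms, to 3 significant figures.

Transmission delays (L/R per hop): 0.00112676, 0.0275862, 0.00930233, 0.00117994, 0.000941176 ms; sum = 0.0401364 ms.
Propagation delays (d/s per hop): 11.6923, 2.33333, 0.161333, 28.7805, 9.26829 ms; sum = 52.2358 ms.
End-to-end = 52.3 ms.

52.3 ms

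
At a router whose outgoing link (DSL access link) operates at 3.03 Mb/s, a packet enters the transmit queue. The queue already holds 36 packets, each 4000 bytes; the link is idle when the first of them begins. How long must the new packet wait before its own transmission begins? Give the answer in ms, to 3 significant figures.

Each queued packet: L/R = 32000/3030000 = 10.5611 ms.
36 queued → 380.198 ms.
Queuing delay = 380 ms.

380 ms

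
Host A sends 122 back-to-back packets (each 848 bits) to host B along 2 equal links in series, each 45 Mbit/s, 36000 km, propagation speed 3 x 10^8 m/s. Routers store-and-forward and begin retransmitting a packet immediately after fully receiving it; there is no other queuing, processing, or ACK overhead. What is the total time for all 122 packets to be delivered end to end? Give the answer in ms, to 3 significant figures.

Per-hop transmission t_tx = L/R = 848/45000000 = 0.0188444 ms.
Per-hop propagation t_prop = 36000000/300000000 = 120 ms.
Pipeline fill: first packet needs 2·t_tx to clear all hops; remaining 121 packets each add one t_tx.
Total = (2+122-1)·t_tx + 2·t_prop = 123·0.0188444 + 2·120 = 242 ms.

242 ms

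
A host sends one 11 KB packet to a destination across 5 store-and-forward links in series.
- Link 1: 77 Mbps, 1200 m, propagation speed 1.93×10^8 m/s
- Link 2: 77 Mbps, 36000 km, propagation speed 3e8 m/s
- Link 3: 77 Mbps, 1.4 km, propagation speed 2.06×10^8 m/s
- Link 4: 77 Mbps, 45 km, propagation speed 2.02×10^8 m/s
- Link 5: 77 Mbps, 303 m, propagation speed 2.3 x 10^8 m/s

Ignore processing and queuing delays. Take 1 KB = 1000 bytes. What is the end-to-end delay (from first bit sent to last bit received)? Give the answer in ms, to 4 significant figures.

L = 88000 bits.
Transmission delay per hop = L/R = 88000/77000000 = 1.14286 ms; 5 hops → 5.71429 ms.
Propagation delays (d/s per hop): 0.00621762, 120, 0.00679612, 0.222772, 0.00131739 ms; sum = 120.237 ms.
End-to-end = 126.0 ms.

126.0 ms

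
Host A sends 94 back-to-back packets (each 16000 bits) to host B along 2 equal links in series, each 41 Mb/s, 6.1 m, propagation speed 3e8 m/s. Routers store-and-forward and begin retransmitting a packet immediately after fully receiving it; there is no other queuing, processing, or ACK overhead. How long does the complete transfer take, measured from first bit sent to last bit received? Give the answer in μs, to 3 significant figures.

Per-hop transmission t_tx = L/R = 16000/41000000 = 390.244 μs.
Per-hop propagation t_prop = 6.1/300000000 = 0.0203333 μs.
Pipeline fill: first packet needs 2·t_tx to clear all hops; remaining 93 packets each add one t_tx.
Total = (2+94-1)·t_tx + 2·t_prop = 95·390.244 + 2·0.0203333 = 37100 μs.

37100 μs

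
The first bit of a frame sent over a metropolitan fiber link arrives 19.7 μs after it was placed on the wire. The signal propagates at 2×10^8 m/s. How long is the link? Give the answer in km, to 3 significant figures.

d = s × t_prop = 200000000 × 1.97e-05 = 3.94 km.

3.94 km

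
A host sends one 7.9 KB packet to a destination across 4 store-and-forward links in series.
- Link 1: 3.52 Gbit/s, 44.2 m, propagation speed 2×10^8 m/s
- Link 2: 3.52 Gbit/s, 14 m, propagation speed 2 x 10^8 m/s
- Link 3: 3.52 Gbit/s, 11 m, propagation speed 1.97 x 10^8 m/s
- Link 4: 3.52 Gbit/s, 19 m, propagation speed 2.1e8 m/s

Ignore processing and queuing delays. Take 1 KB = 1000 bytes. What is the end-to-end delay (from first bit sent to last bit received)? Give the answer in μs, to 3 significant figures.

72.3 μs

L = 63200 bits.
Transmission delay per hop = L/R = 63200/3520000000 = 17.9545 μs; 4 hops → 71.8182 μs.
Propagation delays (d/s per hop): 0.221, 0.07, 0.0558376, 0.0904762 μs; sum = 0.437314 μs.
End-to-end = 72.3 μs.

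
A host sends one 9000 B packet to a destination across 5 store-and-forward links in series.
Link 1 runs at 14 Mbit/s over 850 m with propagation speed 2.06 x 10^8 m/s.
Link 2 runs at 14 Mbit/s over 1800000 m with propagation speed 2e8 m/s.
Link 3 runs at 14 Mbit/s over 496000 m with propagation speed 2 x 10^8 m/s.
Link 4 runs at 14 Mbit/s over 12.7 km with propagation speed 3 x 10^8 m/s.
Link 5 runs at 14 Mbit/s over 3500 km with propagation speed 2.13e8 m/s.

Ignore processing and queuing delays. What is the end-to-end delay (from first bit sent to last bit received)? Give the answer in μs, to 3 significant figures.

L = 9000 × 8 = 72000 bits.
Transmission delay per hop = L/R = 72000/14000000 = 5142.86 μs; 5 hops → 25714.3 μs.
Propagation delays (d/s per hop): 4.12621, 9000, 2480, 42.3333, 16431.9 μs; sum = 27958.4 μs.
End-to-end = 53700 μs.

53700 μs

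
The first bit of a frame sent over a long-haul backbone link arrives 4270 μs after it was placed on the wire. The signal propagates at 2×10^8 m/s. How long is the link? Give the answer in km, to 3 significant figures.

d = s × t_prop = 200000000 × 0.00427 = 854 km.

854 km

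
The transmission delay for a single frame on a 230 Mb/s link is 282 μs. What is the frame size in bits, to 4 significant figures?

L = R × t_tx = 230000000 b/s × 0.000282 s = 64860 bits.

64860 bits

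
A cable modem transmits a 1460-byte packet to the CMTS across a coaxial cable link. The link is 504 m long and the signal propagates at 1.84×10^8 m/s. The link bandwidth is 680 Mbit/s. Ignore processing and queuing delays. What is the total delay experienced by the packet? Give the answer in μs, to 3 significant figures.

19.9 μs

L = 1460 × 8 = 11680 bits.
Transmission delay = L/R = 11680 / 680000000 = 17.1765 μs.
Propagation delay = d/s = 504 m / 184000000 m/s = 2.73913 μs.
Total = 19.9 μs.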